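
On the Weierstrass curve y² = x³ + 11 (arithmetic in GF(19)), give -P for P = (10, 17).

-(10, 17) = (10, -17 mod 19) = (10, 2).

(10, 2)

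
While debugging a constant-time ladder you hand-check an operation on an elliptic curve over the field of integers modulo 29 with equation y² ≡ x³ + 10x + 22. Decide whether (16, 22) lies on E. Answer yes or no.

y² = 22² ≡ 20; x³ + 10x + 22 = 4278 ≡ 15 (mod 29). 20 ≠ 15.

no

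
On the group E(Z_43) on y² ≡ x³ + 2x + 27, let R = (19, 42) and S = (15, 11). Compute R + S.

(18, 41)

(19, 42) + (15, 11). λ = (11 - 42)/(15 - 19) ≡ 12/39 mod 43. 39⁻¹ ≡ 32 (mod 43), so λ ≡ 40.
  x = λ² - 19 - 15 = 1600 - 34 ≡ 18; y = λ·(19 - 18) - 42 ≡ 41. → (18, 41)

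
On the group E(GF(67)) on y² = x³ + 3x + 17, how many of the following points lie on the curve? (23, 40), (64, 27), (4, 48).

(23, 40): 40² ≡ 59, rhs ≡ 59 → on.
(64, 27): 27² ≡ 59, rhs ≡ 48 → off.
(4, 48): 48² ≡ 26, rhs ≡ 26 → on.

2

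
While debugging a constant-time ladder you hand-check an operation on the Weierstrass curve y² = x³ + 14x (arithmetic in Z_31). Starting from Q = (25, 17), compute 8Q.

Double-and-add on 8 = (1000)₂. Start with Q = (25, 17) for the leading 1-bit.
double: tangent at (25, 17): λ = (3·25² + 14)/(2·17) ≡ 29/3. 3⁻¹ ≡ 21 (mod 31), so λ ≡ 29·21 ≡ 20.
  x = λ² - 25 - 25 = 400 - 50 ≡ 9; y = λ·(25 - 9) - 17 ≡ 24. → (9, 24)
double: tangent at (9, 24): λ = (3·9² + 14)/(2·24) ≡ 9/17. 17⁻¹ ≡ 11 (mod 31), so λ ≡ 9·11 ≡ 6.
  x = λ² - 9 - 9 = 36 - 18 ≡ 18; y = λ·(9 - 18) - 24 ≡ 15. → (18, 15)
double: tangent at (18, 15): λ = (3·18² + 14)/(2·15) ≡ 25/30. 30⁻¹ ≡ 30 (mod 31), so λ ≡ 25·30 ≡ 6.
  x = λ² - 18 - 18 = 36 - 36 ≡ 0; y = λ·(18 - 0) - 15 ≡ 0. → (0, 0)

(0, 0)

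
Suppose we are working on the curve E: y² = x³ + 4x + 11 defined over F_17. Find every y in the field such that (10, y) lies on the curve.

x³ + 4x + 11 = 1051 ≡ 14 (mod 17).
14 is a non-residue mod 17; no y exists.

none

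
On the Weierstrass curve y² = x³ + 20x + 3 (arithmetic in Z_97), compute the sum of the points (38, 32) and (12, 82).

(38, 32) + (12, 82). λ = (82 - 32)/(12 - 38) ≡ 50/71 mod 97. 71⁻¹ ≡ 41 (mod 97), so λ ≡ 13.
  x = λ² - 38 - 12 = 169 - 50 ≡ 22; y = λ·(38 - 22) - 32 ≡ 79. → (22, 79)

(22, 79)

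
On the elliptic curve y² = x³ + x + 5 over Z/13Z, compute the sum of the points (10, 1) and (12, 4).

(3, 3)

(10, 1) + (12, 4). λ = (4 - 1)/(12 - 10) ≡ 3/2 mod 13. 2⁻¹ ≡ 7 (mod 13), so λ ≡ 8.
  x = λ² - 10 - 12 = 64 - 22 ≡ 3; y = λ·(10 - 3) - 1 ≡ 3. → (3, 3)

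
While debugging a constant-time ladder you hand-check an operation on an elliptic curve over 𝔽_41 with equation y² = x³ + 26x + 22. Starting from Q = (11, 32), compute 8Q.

(18, 34)

Repeated addition: build up to 8Q.
2Q: tangent at (11, 32): λ = (3·11² + 26)/(2·32) ≡ 20/23. 23⁻¹ ≡ 25 (mod 41) since 23·25 = 575 ≡ 1, so λ ≡ 20·25 ≡ 8.
  x = λ² - 11 - 11 = 64 - 22 ≡ 1; y = λ·(11 - 1) - 32 ≡ 7. → (1, 7)
3Q: (1, 7) + (11, 32). λ = (32 - 7)/(11 - 1) ≡ 25/10 mod 41. 10⁻¹ ≡ 37 (mod 41) since 10·37 = 370 ≡ 1, so λ ≡ 23.
  x = λ² - 1 - 11 = 529 - 12 ≡ 25; y = λ·(1 - 25) - 7 ≡ 15. → (25, 15)
4Q: (25, 15) + (11, 32). λ = (32 - 15)/(11 - 25) ≡ 17/27 mod 41. 27⁻¹ ≡ 38 (mod 41) since 27·38 = 1026 ≡ 1, so λ ≡ 31.
  x = λ² - 25 - 11 = 961 - 36 ≡ 23; y = λ·(25 - 23) - 15 ≡ 6. → (23, 6)
5Q: (23, 6) + (11, 32). λ = (32 - 6)/(11 - 23) ≡ 26/29 mod 41. 29⁻¹ ≡ 17 (mod 41) since 29·17 = 493 ≡ 1, so λ ≡ 32.
  x = λ² - 23 - 11 = 1024 - 34 ≡ 6; y = λ·(23 - 6) - 6 ≡ 5. → (6, 5)
6Q: (6, 5) + (11, 32). λ = (32 - 5)/(11 - 6) ≡ 27/5 mod 41. 5⁻¹ ≡ 33 (mod 41) since 5·33 = 165 ≡ 1, so λ ≡ 30.
  x = λ² - 6 - 11 = 900 - 17 ≡ 22; y = λ·(6 - 22) - 5 ≡ 7. → (22, 7)
7Q: (22, 7) + (11, 32). λ = (32 - 7)/(11 - 22) ≡ 25/30 mod 41. 30⁻¹ ≡ 26 (mod 41), so λ ≡ 35.
  x = λ² - 22 - 11 = 1225 - 33 ≡ 3; y = λ·(22 - 3) - 7 ≡ 2. → (3, 2)
8Q: (3, 2) + (11, 32). λ = (32 - 2)/(11 - 3) ≡ 30/8 mod 41. 8⁻¹ ≡ 36 (mod 41) since 8·36 = 288 ≡ 1, so λ ≡ 14.
  x = λ² - 3 - 11 = 196 - 14 ≡ 18; y = λ·(3 - 18) - 2 ≡ 34. → (18, 34)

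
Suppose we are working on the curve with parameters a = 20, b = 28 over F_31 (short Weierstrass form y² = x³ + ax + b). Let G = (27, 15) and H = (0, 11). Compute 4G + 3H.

(24, 17)

First 4G:
Repeated addition: build up to 4G.
2G: tangent at (27, 15): λ = (3·27² + 20)/(2·15) ≡ 6/30. 30⁻¹ ≡ 30 (mod 31) since 30·30 = 900 ≡ 1, so λ ≡ 6·30 ≡ 25.
  x = λ² - 27 - 27 = 625 - 54 ≡ 13; y = λ·(27 - 13) - 15 ≡ 25. → (13, 25)
3G: (13, 25) + (27, 15). λ = (15 - 25)/(27 - 13) ≡ 21/14 mod 31. 14⁻¹ ≡ 20 (mod 31), so λ ≡ 17.
  x = λ² - 13 - 27 = 289 - 40 ≡ 1; y = λ·(13 - 1) - 25 ≡ 24. → (1, 24)
4G: (1, 24) + (27, 15). λ = (15 - 24)/(27 - 1) ≡ 22/26 mod 31. 26⁻¹ ≡ 6 (mod 31), so λ ≡ 8.
  x = λ² - 1 - 27 = 64 - 28 ≡ 5; y = λ·(1 - 5) - 24 ≡ 6. → (5, 6)
4G = (5, 6).
Next 3H:
Repeated addition: build up to 3H.
2H: tangent at (0, 11): λ = (3·0² + 20)/(2·11) ≡ 20/22. 22⁻¹ ≡ 24 (mod 31), so λ ≡ 20·24 ≡ 15.
  x = λ² - 0 - 0 = 225 - 0 ≡ 8; y = λ·(0 - 8) - 11 ≡ 24. → (8, 24)
3H: (8, 24) + (0, 11). λ = (11 - 24)/(0 - 8) ≡ 18/23 mod 31. 23⁻¹ ≡ 27 (mod 31), so λ ≡ 21.
  x = λ² - 8 - 0 = 441 - 8 ≡ 30; y = λ·(8 - 30) - 24 ≡ 10. → (30, 10)
3H = (30, 10).
Finally 4G + 3H:
(5, 6) + (30, 10). λ = (10 - 6)/(30 - 5) ≡ 4/25 mod 31. 25⁻¹ ≡ 5 (mod 31) since 25·5 = 125 ≡ 1, so λ ≡ 20.
  x = λ² - 5 - 30 = 400 - 35 ≡ 24; y = λ·(5 - 24) - 6 ≡ 17. → (24, 17)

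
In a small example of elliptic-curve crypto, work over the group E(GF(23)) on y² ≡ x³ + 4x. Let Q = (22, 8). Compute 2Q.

tangent at (22, 8): λ = (3·22² + 4)/(2·8) ≡ 7/16. 16⁻¹ ≡ 13 (mod 23), so λ ≡ 7·13 ≡ 22.
  x = λ² - 22 - 22 = 484 - 44 ≡ 3; y = λ·(22 - 3) - 8 ≡ 19. → (3, 19)

(3, 19)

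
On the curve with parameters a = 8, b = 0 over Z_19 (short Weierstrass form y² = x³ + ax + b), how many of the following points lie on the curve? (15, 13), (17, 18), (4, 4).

(15, 13): 13² ≡ 17, rhs ≡ 18 → off.
(17, 18): 18² ≡ 1, rhs ≡ 14 → off.
(4, 4): 4² ≡ 16, rhs ≡ 1 → off.

0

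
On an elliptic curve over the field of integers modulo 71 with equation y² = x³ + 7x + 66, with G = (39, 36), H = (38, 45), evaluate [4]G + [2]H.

First 4G:
Repeated addition: build up to 4G.
2G: tangent at (39, 36): λ = (3·39² + 7)/(2·36) ≡ 26/1. 1⁻¹ ≡ 1 (mod 71), so λ ≡ 26·1 ≡ 26.
  x = λ² - 39 - 39 = 676 - 78 ≡ 30; y = λ·(39 - 30) - 36 ≡ 56. → (30, 56)
3G: (30, 56) + (39, 36). λ = (36 - 56)/(39 - 30) ≡ 51/9 mod 71. 9⁻¹ ≡ 8 (mod 71), so λ ≡ 53.
  x = λ² - 30 - 39 = 2809 - 69 ≡ 42; y = λ·(30 - 42) - 56 ≡ 18. → (42, 18)
4G: (42, 18) + (39, 36). λ = (36 - 18)/(39 - 42) ≡ 18/68 mod 71. 68⁻¹ ≡ 47 (mod 71), so λ ≡ 65.
  x = λ² - 42 - 39 = 4225 - 81 ≡ 26; y = λ·(42 - 26) - 18 ≡ 28. → (26, 28)
4G = (26, 28).
Next 2H:
Repeated addition: build up to 2H.
2H: tangent at (38, 45): λ = (3·38² + 7)/(2·45) ≡ 8/19. 19⁻¹ ≡ 15 (mod 71), so λ ≡ 8·15 ≡ 49.
  x = λ² - 38 - 38 = 2401 - 76 ≡ 53; y = λ·(38 - 53) - 45 ≡ 1. → (53, 1)
2H = (53, 1).
Finally 4G + 2H:
(26, 28) + (53, 1). λ = (1 - 28)/(53 - 26) ≡ 44/27 mod 71. 27⁻¹ ≡ 50 (mod 71), so λ ≡ 70.
  x = λ² - 26 - 53 = 4900 - 79 ≡ 64; y = λ·(26 - 64) - 28 ≡ 10. → (64, 10)

(64, 10)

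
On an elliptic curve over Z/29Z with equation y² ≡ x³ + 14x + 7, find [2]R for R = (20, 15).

(5, 12)

tangent at (20, 15): λ = (3·20² + 14)/(2·15) ≡ 25/1. 1⁻¹ ≡ 1 (mod 29) since 1·1 = 1 ≡ 1, so λ ≡ 25·1 ≡ 25.
  x = λ² - 20 - 20 = 625 - 40 ≡ 5; y = λ·(20 - 5) - 15 ≡ 12. → (5, 12)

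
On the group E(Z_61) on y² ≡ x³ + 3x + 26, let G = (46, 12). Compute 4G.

Repeated addition: build up to 4G.
2G: tangent at (46, 12): λ = (3·46² + 3)/(2·12) ≡ 7/24. 24⁻¹ ≡ 28 (mod 61), so λ ≡ 7·28 ≡ 13.
  x = λ² - 46 - 46 = 169 - 92 ≡ 16; y = λ·(46 - 16) - 12 ≡ 12. → (16, 12)
3G: (16, 12) + (46, 12). λ = (12 - 12)/(46 - 16) ≡ 0/30 mod 61. 30⁻¹ ≡ 59 (mod 61) since 30·59 = 1770 ≡ 1, so λ ≡ 0.
  x = λ² - 16 - 46 = 0 - 62 ≡ 60; y = λ·(16 - 60) - 12 ≡ 49. → (60, 49)
4G: (60, 49) + (46, 12). λ = (12 - 49)/(46 - 60) ≡ 24/47 mod 61. 47⁻¹ ≡ 13 (mod 61) since 47·13 = 611 ≡ 1, so λ ≡ 7.
  x = λ² - 60 - 46 = 49 - 106 ≡ 4; y = λ·(60 - 4) - 49 ≡ 38. → (4, 38)

(4, 38)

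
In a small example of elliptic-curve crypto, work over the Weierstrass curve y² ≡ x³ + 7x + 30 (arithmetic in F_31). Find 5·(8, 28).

(7, 9)

Write G = (8, 28).
Double-and-add on 5 = (101)₂. Start with G = (8, 28) for the leading 1-bit.
double: tangent at (8, 28): λ = (3·8² + 7)/(2·28) ≡ 13/25. 25⁻¹ ≡ 5 (mod 31), so λ ≡ 13·5 ≡ 3.
  x = λ² - 8 - 8 = 9 - 16 ≡ 24; y = λ·(8 - 24) - 28 ≡ 17. → (24, 17)
double: tangent at (24, 17): λ = (3·24² + 7)/(2·17) ≡ 30/3. 3⁻¹ ≡ 21 (mod 31), so λ ≡ 30·21 ≡ 10.
  x = λ² - 24 - 24 = 100 - 48 ≡ 21; y = λ·(24 - 21) - 17 ≡ 13. → (21, 13)
add G: (21, 13) + (8, 28). λ = (28 - 13)/(8 - 21) ≡ 15/18 mod 31. 18⁻¹ ≡ 19 (mod 31) since 18·19 = 342 ≡ 1, so λ ≡ 6.
  x = λ² - 21 - 8 = 36 - 29 ≡ 7; y = λ·(21 - 7) - 13 ≡ 9. → (7, 9)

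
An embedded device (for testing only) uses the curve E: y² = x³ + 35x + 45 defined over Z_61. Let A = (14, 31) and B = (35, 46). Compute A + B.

(15, 38)

(14, 31) + (35, 46). λ = (46 - 31)/(35 - 14) ≡ 15/21 mod 61. 21⁻¹ ≡ 32 (mod 61) since 21·32 = 672 ≡ 1, so λ ≡ 53.
  x = λ² - 14 - 35 = 2809 - 49 ≡ 15; y = λ·(14 - 15) - 31 ≡ 38. → (15, 38)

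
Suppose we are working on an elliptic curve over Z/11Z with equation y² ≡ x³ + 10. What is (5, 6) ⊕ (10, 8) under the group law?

(5, 6) + (10, 8). λ = (8 - 6)/(10 - 5) ≡ 2/5 mod 11. 5⁻¹ ≡ 9 (mod 11), so λ ≡ 7.
  x = λ² - 5 - 10 = 49 - 15 ≡ 1; y = λ·(5 - 1) - 6 ≡ 0. → (1, 0)

(1, 0)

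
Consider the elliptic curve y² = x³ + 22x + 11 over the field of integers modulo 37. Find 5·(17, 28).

Write Q = (17, 28).
Repeated addition: build up to 5Q.
2Q: tangent at (17, 28): λ = (3·17² + 22)/(2·28) ≡ 1/19. 19⁻¹ ≡ 2 (mod 37), so λ ≡ 1·2 ≡ 2.
  x = λ² - 17 - 17 = 4 - 34 ≡ 7; y = λ·(17 - 7) - 28 ≡ 29. → (7, 29)
3Q: (7, 29) + (17, 28). λ = (28 - 29)/(17 - 7) ≡ 36/10 mod 37. 10⁻¹ ≡ 26 (mod 37), so λ ≡ 11.
  x = λ² - 7 - 17 = 121 - 24 ≡ 23; y = λ·(7 - 23) - 29 ≡ 17. → (23, 17)
4Q: (23, 17) + (17, 28). λ = (28 - 17)/(17 - 23) ≡ 11/31 mod 37. 31⁻¹ ≡ 6 (mod 37), so λ ≡ 29.
  x = λ² - 23 - 17 = 841 - 40 ≡ 24; y = λ·(23 - 24) - 17 ≡ 28. → (24, 28)
5Q: (24, 28) + (17, 28). λ = (28 - 28)/(17 - 24) ≡ 0/30 mod 37. 30⁻¹ ≡ 21 (mod 37), so λ ≡ 0.
  x = λ² - 24 - 17 = 0 - 41 ≡ 33; y = λ·(24 - 33) - 28 ≡ 9. → (33, 9)

(33, 9)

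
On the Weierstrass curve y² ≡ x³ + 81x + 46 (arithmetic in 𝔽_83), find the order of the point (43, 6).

11

2P: tangent at (43, 6): λ = (3·43² + 81)/(2·6) ≡ 67/12. 12⁻¹ ≡ 7 (mod 83), so λ ≡ 67·7 ≡ 54.
  x = λ² - 43 - 43 = 2916 - 86 ≡ 8; y = λ·(43 - 8) - 6 ≡ 58. → (8, 58)
3P: (8, 58) + (43, 6). λ = (6 - 58)/(43 - 8) ≡ 31/35 mod 83. 35⁻¹ ≡ 19 (mod 83), so λ ≡ 8.
  x = λ² - 8 - 43 = 64 - 51 ≡ 13; y = λ·(8 - 13) - 58 ≡ 68. → (13, 68)
4P: (13, 68) + (43, 6). λ = (6 - 68)/(43 - 13) ≡ 21/30 mod 83. 30⁻¹ ≡ 36 (mod 83), so λ ≡ 9.
  x = λ² - 13 - 43 = 81 - 56 ≡ 25; y = λ·(13 - 25) - 68 ≡ 73. → (25, 73)
5P: (25, 73) + (43, 6). λ = (6 - 73)/(43 - 25) ≡ 16/18 mod 83. 18⁻¹ ≡ 60 (mod 83), so λ ≡ 47.
  x = λ² - 25 - 43 = 2209 - 68 ≡ 66; y = λ·(25 - 66) - 73 ≡ 75. → (66, 75)
6P: (66, 75) + (43, 6). λ = (6 - 75)/(43 - 66) ≡ 14/60 mod 83. 60⁻¹ ≡ 18 (mod 83) since 60·18 = 1080 ≡ 1, so λ ≡ 3.
  x = λ² - 66 - 43 = 9 - 109 ≡ 66; y = λ·(66 - 66) - 75 ≡ 8. → (66, 8)
7P: (66, 8) + (43, 6). λ = (6 - 8)/(43 - 66) ≡ 81/60 mod 83. 60⁻¹ ≡ 18 (mod 83) since 60·18 = 1080 ≡ 1, so λ ≡ 47.
  x = λ² - 66 - 43 = 2209 - 109 ≡ 25; y = λ·(66 - 25) - 8 ≡ 10. → (25, 10)
8P: (25, 10) + (43, 6). λ = (6 - 10)/(43 - 25) ≡ 79/18 mod 83. 18⁻¹ ≡ 60 (mod 83), so λ ≡ 9.
  x = λ² - 25 - 43 = 81 - 68 ≡ 13; y = λ·(25 - 13) - 10 ≡ 15. → (13, 15)
9P: (13, 15) + (43, 6). λ = (6 - 15)/(43 - 13) ≡ 74/30 mod 83. 30⁻¹ ≡ 36 (mod 83), so λ ≡ 8.
  x = λ² - 13 - 43 = 64 - 56 ≡ 8; y = λ·(13 - 8) - 15 ≡ 25. → (8, 25)
10P: (8, 25) + (43, 6). λ = (6 - 25)/(43 - 8) ≡ 64/35 mod 83. 35⁻¹ ≡ 19 (mod 83), so λ ≡ 54.
  x = λ² - 8 - 43 = 2916 - 51 ≡ 43; y = λ·(8 - 43) - 25 ≡ 77. → (43, 77)
11P: (43, 77) + (43, 6): same x and y₁ ≡ -y₂, so the sum is O.
11P = O, so the order is 11.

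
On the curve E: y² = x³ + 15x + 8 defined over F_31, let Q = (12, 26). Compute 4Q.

(27, 16)

Repeated addition: build up to 4Q.
2Q: tangent at (12, 26): λ = (3·12² + 15)/(2·26) ≡ 13/21. 21⁻¹ ≡ 3 (mod 31), so λ ≡ 13·3 ≡ 8.
  x = λ² - 12 - 12 = 64 - 24 ≡ 9; y = λ·(12 - 9) - 26 ≡ 29. → (9, 29)
3Q: (9, 29) + (12, 26). λ = (26 - 29)/(12 - 9) ≡ 28/3 mod 31. 3⁻¹ ≡ 21 (mod 31) since 3·21 = 63 ≡ 1, so λ ≡ 30.
  x = λ² - 9 - 12 = 900 - 21 ≡ 11; y = λ·(9 - 11) - 29 ≡ 4. → (11, 4)
4Q: (11, 4) + (12, 26). λ = (26 - 4)/(12 - 11) ≡ 22/1 mod 31. 1⁻¹ ≡ 1 (mod 31), so λ ≡ 22.
  x = λ² - 11 - 12 = 484 - 23 ≡ 27; y = λ·(11 - 27) - 4 ≡ 16. → (27, 16)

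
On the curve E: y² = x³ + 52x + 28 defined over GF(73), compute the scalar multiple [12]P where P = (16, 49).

O

Repeated addition: build up to 12P.
2P: tangent at (16, 49): λ = (3·16² + 52)/(2·49) ≡ 17/25. 25⁻¹ ≡ 38 (mod 73), so λ ≡ 17·38 ≡ 62.
  x = λ² - 16 - 16 = 3844 - 32 ≡ 16; y = λ·(16 - 16) - 49 ≡ 24. → (16, 24)
3P: (16, 24) + (16, 49): same x and y₁ ≡ -y₂, so the sum is 𝒪.
4P: 𝒪 + (16, 49) = (16, 49) (identity).
5P: tangent at (16, 49): λ = (3·16² + 52)/(2·49) ≡ 17/25. 25⁻¹ ≡ 38 (mod 73) since 25·38 = 950 ≡ 1, so λ ≡ 17·38 ≡ 62.
  x = λ² - 16 - 16 = 3844 - 32 ≡ 16; y = λ·(16 - 16) - 49 ≡ 24. → (16, 24)
6P: (16, 24) + (16, 49): same x and y₁ ≡ -y₂, so the sum is 𝒪.
7P: 𝒪 + (16, 49) = (16, 49) (identity).
8P: tangent at (16, 49): λ = (3·16² + 52)/(2·49) ≡ 17/25. 25⁻¹ ≡ 38 (mod 73), so λ ≡ 17·38 ≡ 62.
  x = λ² - 16 - 16 = 3844 - 32 ≡ 16; y = λ·(16 - 16) - 49 ≡ 24. → (16, 24)
9P: (16, 24) + (16, 49): same x and y₁ ≡ -y₂, so the sum is 𝒪.
10P: 𝒪 + (16, 49) = (16, 49) (identity).
11P: tangent at (16, 49): λ = (3·16² + 52)/(2·49) ≡ 17/25. 25⁻¹ ≡ 38 (mod 73), so λ ≡ 17·38 ≡ 62.
  x = λ² - 16 - 16 = 3844 - 32 ≡ 16; y = λ·(16 - 16) - 49 ≡ 24. → (16, 24)
12P: (16, 24) + (16, 49): same x and y₁ ≡ -y₂, so the sum is 𝒪.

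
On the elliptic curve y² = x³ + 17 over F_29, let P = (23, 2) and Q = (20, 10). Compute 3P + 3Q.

First 3P:
Repeated addition: build up to 3P.
2P: tangent at (23, 2): λ = (3·23² + 0)/(2·2) ≡ 21/4. 4⁻¹ ≡ 22 (mod 29) since 4·22 = 88 ≡ 1, so λ ≡ 21·22 ≡ 27.
  x = λ² - 23 - 23 = 729 - 46 ≡ 16; y = λ·(23 - 16) - 2 ≡ 13. → (16, 13)
3P: (16, 13) + (23, 2). λ = (2 - 13)/(23 - 16) ≡ 18/7 mod 29. 7⁻¹ ≡ 25 (mod 29) since 7·25 = 175 ≡ 1, so λ ≡ 15.
  x = λ² - 16 - 23 = 225 - 39 ≡ 12; y = λ·(16 - 12) - 13 ≡ 18. → (12, 18)
3P = (12, 18).
Next 3Q:
Repeated addition: build up to 3Q.
2Q: tangent at (20, 10): λ = (3·20² + 0)/(2·10) ≡ 11/20. 20⁻¹ ≡ 16 (mod 29) since 20·16 = 320 ≡ 1, so λ ≡ 11·16 ≡ 2.
  x = λ² - 20 - 20 = 4 - 40 ≡ 22; y = λ·(20 - 22) - 10 ≡ 15. → (22, 15)
3Q: (22, 15) + (20, 10). λ = (10 - 15)/(20 - 22) ≡ 24/27 mod 29. 27⁻¹ ≡ 14 (mod 29) since 27·14 = 378 ≡ 1, so λ ≡ 17.
  x = λ² - 22 - 20 = 289 - 42 ≡ 15; y = λ·(22 - 15) - 15 ≡ 17. → (15, 17)
3Q = (15, 17).
Finally 3P + 3Q:
(12, 18) + (15, 17). λ = (17 - 18)/(15 - 12) ≡ 28/3 mod 29. 3⁻¹ ≡ 10 (mod 29), so λ ≡ 19.
  x = λ² - 12 - 15 = 361 - 27 ≡ 15; y = λ·(12 - 15) - 18 ≡ 12. → (15, 12)

(15, 12)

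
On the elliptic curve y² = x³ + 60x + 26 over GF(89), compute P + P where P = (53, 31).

(38, 60)

tangent at (53, 31): λ = (3·53² + 60)/(2·31) ≡ 32/62. 62⁻¹ ≡ 56 (mod 89), so λ ≡ 32·56 ≡ 12.
  x = λ² - 53 - 53 = 144 - 106 ≡ 38; y = λ·(53 - 38) - 31 ≡ 60. → (38, 60)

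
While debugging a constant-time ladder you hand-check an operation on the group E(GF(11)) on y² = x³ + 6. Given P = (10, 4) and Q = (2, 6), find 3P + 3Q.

First 3P:
Repeated addition: build up to 3P.
2P: tangent at (10, 4): λ = (3·10² + 0)/(2·4) ≡ 3/8. 8⁻¹ ≡ 7 (mod 11) since 8·7 = 56 ≡ 1, so λ ≡ 3·7 ≡ 10.
  x = λ² - 10 - 10 = 100 - 20 ≡ 3; y = λ·(10 - 3) - 4 ≡ 0. → (3, 0)
3P: (3, 0) + (10, 4). λ = (4 - 0)/(10 - 3) ≡ 4/7 mod 11. 7⁻¹ ≡ 8 (mod 11), so λ ≡ 10.
  x = λ² - 3 - 10 = 100 - 13 ≡ 10; y = λ·(3 - 10) - 0 ≡ 7. → (10, 7)
3P = (10, 7).
Next 3Q:
Repeated addition: build up to 3Q.
2Q: tangent at (2, 6): λ = (3·2² + 0)/(2·6) ≡ 1/1. 1⁻¹ ≡ 1 (mod 11), so λ ≡ 1·1 ≡ 1.
  x = λ² - 2 - 2 = 1 - 4 ≡ 8; y = λ·(2 - 8) - 6 ≡ 10. → (8, 10)
3Q: (8, 10) + (2, 6). λ = (6 - 10)/(2 - 8) ≡ 7/5 mod 11. 5⁻¹ ≡ 9 (mod 11), so λ ≡ 8.
  x = λ² - 8 - 2 = 64 - 10 ≡ 10; y = λ·(8 - 10) - 10 ≡ 7. → (10, 7)
3Q = (10, 7).
Finally 3P + 3Q:
tangent at (10, 7): λ = (3·10² + 0)/(2·7) ≡ 3/3. 3⁻¹ ≡ 4 (mod 11) since 3·4 = 12 ≡ 1, so λ ≡ 3·4 ≡ 1.
  x = λ² - 10 - 10 = 1 - 20 ≡ 3; y = λ·(10 - 3) - 7 ≡ 0. → (3, 0)

(3, 0)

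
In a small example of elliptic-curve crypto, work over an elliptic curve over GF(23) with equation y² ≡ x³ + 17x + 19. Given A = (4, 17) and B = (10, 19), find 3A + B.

(4, 17)

First 3A:
Repeated addition: build up to 3A.
2A: tangent at (4, 17): λ = (3·4² + 17)/(2·17) ≡ 19/11. 11⁻¹ ≡ 21 (mod 23) since 11·21 = 231 ≡ 1, so λ ≡ 19·21 ≡ 8.
  x = λ² - 4 - 4 = 64 - 8 ≡ 10; y = λ·(4 - 10) - 17 ≡ 4. → (10, 4)
3A: (10, 4) + (4, 17). λ = (17 - 4)/(4 - 10) ≡ 13/17 mod 23. 17⁻¹ ≡ 19 (mod 23), so λ ≡ 17.
  x = λ² - 10 - 4 = 289 - 14 ≡ 22; y = λ·(10 - 22) - 4 ≡ 22. → (22, 22)
3A = (22, 22).
Finally 3A + B:
(22, 22) + (10, 19). λ = (19 - 22)/(10 - 22) ≡ 20/11 mod 23. 11⁻¹ ≡ 21 (mod 23), so λ ≡ 6.
  x = λ² - 22 - 10 = 36 - 32 ≡ 4; y = λ·(22 - 4) - 22 ≡ 17. → (4, 17)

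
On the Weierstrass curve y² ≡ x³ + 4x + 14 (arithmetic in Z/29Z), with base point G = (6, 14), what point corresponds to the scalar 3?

Repeated addition: build up to 3G.
2G: tangent at (6, 14): λ = (3·6² + 4)/(2·14) ≡ 25/28. 28⁻¹ ≡ 28 (mod 29), so λ ≡ 25·28 ≡ 4.
  x = λ² - 6 - 6 = 16 - 12 ≡ 4; y = λ·(6 - 4) - 14 ≡ 23. → (4, 23)
3G: (4, 23) + (6, 14). λ = (14 - 23)/(6 - 4) ≡ 20/2 mod 29. 2⁻¹ ≡ 15 (mod 29), so λ ≡ 10.
  x = λ² - 4 - 6 = 100 - 10 ≡ 3; y = λ·(4 - 3) - 23 ≡ 16. → (3, 16)

(3, 16)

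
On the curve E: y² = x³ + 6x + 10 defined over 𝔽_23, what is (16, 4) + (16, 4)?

(15, 18)

tangent at (16, 4): λ = (3·16² + 6)/(2·4) ≡ 15/8. 8⁻¹ ≡ 3 (mod 23), so λ ≡ 15·3 ≡ 22.
  x = λ² - 16 - 16 = 484 - 32 ≡ 15; y = λ·(16 - 15) - 4 ≡ 18. → (15, 18)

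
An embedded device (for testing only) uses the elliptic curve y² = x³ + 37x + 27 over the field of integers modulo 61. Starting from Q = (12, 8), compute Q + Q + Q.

(9, 28)

Repeated addition: build up to 3Q.
2Q: tangent at (12, 8): λ = (3·12² + 37)/(2·8) ≡ 42/16. 16⁻¹ ≡ 42 (mod 61), so λ ≡ 42·42 ≡ 56.
  x = λ² - 12 - 12 = 3136 - 24 ≡ 1; y = λ·(12 - 1) - 8 ≡ 59. → (1, 59)
3Q: (1, 59) + (12, 8). λ = (8 - 59)/(12 - 1) ≡ 10/11 mod 61. 11⁻¹ ≡ 50 (mod 61), so λ ≡ 12.
  x = λ² - 1 - 12 = 144 - 13 ≡ 9; y = λ·(1 - 9) - 59 ≡ 28. → (9, 28)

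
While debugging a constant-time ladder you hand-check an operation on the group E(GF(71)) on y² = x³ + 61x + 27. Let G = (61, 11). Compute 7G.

(68, 32)

Repeated addition: build up to 7G.
2G: tangent at (61, 11): λ = (3·61² + 61)/(2·11) ≡ 6/22. 22⁻¹ ≡ 42 (mod 71) since 22·42 = 924 ≡ 1, so λ ≡ 6·42 ≡ 39.
  x = λ² - 61 - 61 = 1521 - 122 ≡ 50; y = λ·(61 - 50) - 11 ≡ 63. → (50, 63)
3G: (50, 63) + (61, 11). λ = (11 - 63)/(61 - 50) ≡ 19/11 mod 71. 11⁻¹ ≡ 13 (mod 71), so λ ≡ 34.
  x = λ² - 50 - 61 = 1156 - 111 ≡ 51; y = λ·(50 - 51) - 63 ≡ 45. → (51, 45)
4G: (51, 45) + (61, 11). λ = (11 - 45)/(61 - 51) ≡ 37/10 mod 71. 10⁻¹ ≡ 64 (mod 71), so λ ≡ 25.
  x = λ² - 51 - 61 = 625 - 112 ≡ 16; y = λ·(51 - 16) - 45 ≡ 49. → (16, 49)
5G: (16, 49) + (61, 11). λ = (11 - 49)/(61 - 16) ≡ 33/45 mod 71. 45⁻¹ ≡ 30 (mod 71), so λ ≡ 67.
  x = λ² - 16 - 61 = 4489 - 77 ≡ 10; y = λ·(16 - 10) - 49 ≡ 69. → (10, 69)
6G: (10, 69) + (61, 11). λ = (11 - 69)/(61 - 10) ≡ 13/51 mod 71. 51⁻¹ ≡ 39 (mod 71), so λ ≡ 10.
  x = λ² - 10 - 61 = 100 - 71 ≡ 29; y = λ·(10 - 29) - 69 ≡ 25. → (29, 25)
7G: (29, 25) + (61, 11). λ = (11 - 25)/(61 - 29) ≡ 57/32 mod 71. 32⁻¹ ≡ 20 (mod 71), so λ ≡ 4.
  x = λ² - 29 - 61 = 16 - 90 ≡ 68; y = λ·(29 - 68) - 25 ≡ 32. → (68, 32)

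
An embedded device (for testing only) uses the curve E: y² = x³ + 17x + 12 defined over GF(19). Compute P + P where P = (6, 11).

tangent at (6, 11): λ = (3·6² + 17)/(2·11) ≡ 11/3. 3⁻¹ ≡ 13 (mod 19), so λ ≡ 11·13 ≡ 10.
  x = λ² - 6 - 6 = 100 - 12 ≡ 12; y = λ·(6 - 12) - 11 ≡ 5. → (12, 5)

(12, 5)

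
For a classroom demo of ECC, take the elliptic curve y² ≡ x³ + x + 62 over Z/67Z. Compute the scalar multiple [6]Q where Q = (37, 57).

(50, 31)

Repeated addition: build up to 6Q.
2Q: tangent at (37, 57): λ = (3·37² + 1)/(2·57) ≡ 21/47. 47⁻¹ ≡ 10 (mod 67), so λ ≡ 21·10 ≡ 9.
  x = λ² - 37 - 37 = 81 - 74 ≡ 7; y = λ·(37 - 7) - 57 ≡ 12. → (7, 12)
3Q: (7, 12) + (37, 57). λ = (57 - 12)/(37 - 7) ≡ 45/30 mod 67. 30⁻¹ ≡ 38 (mod 67), so λ ≡ 35.
  x = λ² - 7 - 37 = 1225 - 44 ≡ 42; y = λ·(7 - 42) - 12 ≡ 36. → (42, 36)
4Q: (42, 36) + (37, 57). λ = (57 - 36)/(37 - 42) ≡ 21/62 mod 67. 62⁻¹ ≡ 40 (mod 67) since 62·40 = 2480 ≡ 1, so λ ≡ 36.
  x = λ² - 42 - 37 = 1296 - 79 ≡ 11; y = λ·(42 - 11) - 36 ≡ 8. → (11, 8)
5Q: (11, 8) + (37, 57). λ = (57 - 8)/(37 - 11) ≡ 49/26 mod 67. 26⁻¹ ≡ 49 (mod 67), so λ ≡ 56.
  x = λ² - 11 - 37 = 3136 - 48 ≡ 6; y = λ·(11 - 6) - 8 ≡ 4. → (6, 4)
6Q: (6, 4) + (37, 57). λ = (57 - 4)/(37 - 6) ≡ 53/31 mod 67. 31⁻¹ ≡ 13 (mod 67) since 31·13 = 403 ≡ 1, so λ ≡ 19.
  x = λ² - 6 - 37 = 361 - 43 ≡ 50; y = λ·(6 - 50) - 4 ≡ 31. → (50, 31)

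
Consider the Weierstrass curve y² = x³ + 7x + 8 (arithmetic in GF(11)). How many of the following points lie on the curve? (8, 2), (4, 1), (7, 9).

3

(8, 2): 2² ≡ 4, rhs ≡ 4 → on.
(4, 1): 1² ≡ 1, rhs ≡ 1 → on.
(7, 9): 9² ≡ 4, rhs ≡ 4 → on.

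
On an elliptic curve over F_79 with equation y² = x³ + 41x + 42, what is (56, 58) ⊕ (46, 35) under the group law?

(56, 58) + (46, 35). λ = (35 - 58)/(46 - 56) ≡ 56/69 mod 79. 69⁻¹ ≡ 71 (mod 79) since 69·71 = 4899 ≡ 1, so λ ≡ 26.
  x = λ² - 56 - 46 = 676 - 102 ≡ 21; y = λ·(56 - 21) - 58 ≡ 62. → (21, 62)

(21, 62)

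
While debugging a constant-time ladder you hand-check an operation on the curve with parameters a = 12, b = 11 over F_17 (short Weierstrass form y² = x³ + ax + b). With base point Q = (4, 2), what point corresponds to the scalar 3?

(2, 3)

Repeated addition: build up to 3Q.
2Q: tangent at (4, 2): λ = (3·4² + 12)/(2·2) ≡ 9/4. 4⁻¹ ≡ 13 (mod 17), so λ ≡ 9·13 ≡ 15.
  x = λ² - 4 - 4 = 225 - 8 ≡ 13; y = λ·(4 - 13) - 2 ≡ 16. → (13, 16)
3Q: (13, 16) + (4, 2). λ = (2 - 16)/(4 - 13) ≡ 3/8 mod 17. 8⁻¹ ≡ 15 (mod 17), so λ ≡ 11.
  x = λ² - 13 - 4 = 121 - 17 ≡ 2; y = λ·(13 - 2) - 16 ≡ 3. → (2, 3)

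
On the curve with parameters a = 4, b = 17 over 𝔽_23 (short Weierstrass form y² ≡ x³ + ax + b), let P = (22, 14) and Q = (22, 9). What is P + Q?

O

The two points share x = 22 and their y-coordinates satisfy 14 + 9 ≡ 0 (mod 23), so they are inverses. Their sum is the point at infinity.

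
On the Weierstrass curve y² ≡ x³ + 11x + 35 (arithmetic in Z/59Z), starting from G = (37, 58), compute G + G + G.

Repeated addition: build up to 3G.
2G: tangent at (37, 58): λ = (3·37² + 11)/(2·58) ≡ 47/57. 57⁻¹ ≡ 29 (mod 59), so λ ≡ 47·29 ≡ 6.
  x = λ² - 37 - 37 = 36 - 74 ≡ 21; y = λ·(37 - 21) - 58 ≡ 38. → (21, 38)
3G: (21, 38) + (37, 58). λ = (58 - 38)/(37 - 21) ≡ 20/16 mod 59. 16⁻¹ ≡ 48 (mod 59) since 16·48 = 768 ≡ 1, so λ ≡ 16.
  x = λ² - 21 - 37 = 256 - 58 ≡ 21; y = λ·(21 - 21) - 38 ≡ 21. → (21, 21)

(21, 21)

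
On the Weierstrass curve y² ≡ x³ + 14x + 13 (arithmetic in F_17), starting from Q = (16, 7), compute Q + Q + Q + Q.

(5, 15)

Double-and-add on 4 = (100)₂. Start with Q = (16, 7) for the leading 1-bit.
double: tangent at (16, 7): λ = (3·16² + 14)/(2·7) ≡ 0/14. 14⁻¹ ≡ 11 (mod 17), so λ ≡ 0·11 ≡ 0.
  x = λ² - 16 - 16 = 0 - 32 ≡ 2; y = λ·(16 - 2) - 7 ≡ 10. → (2, 10)
double: tangent at (2, 10): λ = (3·2² + 14)/(2·10) ≡ 9/3. 3⁻¹ ≡ 6 (mod 17), so λ ≡ 9·6 ≡ 3.
  x = λ² - 2 - 2 = 9 - 4 ≡ 5; y = λ·(2 - 5) - 10 ≡ 15. → (5, 15)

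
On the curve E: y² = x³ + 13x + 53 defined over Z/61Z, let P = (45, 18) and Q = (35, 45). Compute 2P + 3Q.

First 2P:
Repeated addition: build up to 2P.
2P: tangent at (45, 18): λ = (3·45² + 13)/(2·18) ≡ 49/36. 36⁻¹ ≡ 39 (mod 61), so λ ≡ 49·39 ≡ 20.
  x = λ² - 45 - 45 = 400 - 90 ≡ 5; y = λ·(45 - 5) - 18 ≡ 50. → (5, 50)
2P = (5, 50).
Next 3Q:
Repeated addition: build up to 3Q.
2Q: tangent at (35, 45): λ = (3·35² + 13)/(2·45) ≡ 28/29. 29⁻¹ ≡ 40 (mod 61) since 29·40 = 1160 ≡ 1, so λ ≡ 28·40 ≡ 22.
  x = λ² - 35 - 35 = 484 - 70 ≡ 48; y = λ·(35 - 48) - 45 ≡ 35. → (48, 35)
3Q: (48, 35) + (35, 45). λ = (45 - 35)/(35 - 48) ≡ 10/48 mod 61. 48⁻¹ ≡ 14 (mod 61), so λ ≡ 18.
  x = λ² - 48 - 35 = 324 - 83 ≡ 58; y = λ·(48 - 58) - 35 ≡ 29. → (58, 29)
3Q = (58, 29).
Finally 2P + 3Q:
(5, 50) + (58, 29). λ = (29 - 50)/(58 - 5) ≡ 40/53 mod 61. 53⁻¹ ≡ 38 (mod 61) since 53·38 = 2014 ≡ 1, so λ ≡ 56.
  x = λ² - 5 - 58 = 3136 - 63 ≡ 23; y = λ·(5 - 23) - 50 ≡ 40. → (23, 40)

(23, 40)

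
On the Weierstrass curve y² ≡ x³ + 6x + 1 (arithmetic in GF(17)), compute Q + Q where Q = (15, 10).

(6, 10)

tangent at (15, 10): λ = (3·15² + 6)/(2·10) ≡ 1/3. 3⁻¹ ≡ 6 (mod 17), so λ ≡ 1·6 ≡ 6.
  x = λ² - 15 - 15 = 36 - 30 ≡ 6; y = λ·(15 - 6) - 10 ≡ 10. → (6, 10)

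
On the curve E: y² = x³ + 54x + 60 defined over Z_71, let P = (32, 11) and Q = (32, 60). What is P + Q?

The two points share x = 32 and their y-coordinates satisfy 11 + 60 ≡ 0 (mod 71), so they are inverses. Their sum is 𝒪.

O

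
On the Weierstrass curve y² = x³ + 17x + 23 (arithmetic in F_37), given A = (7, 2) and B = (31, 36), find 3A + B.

(21, 13)

First 3A:
Repeated addition: build up to 3A.
2A: tangent at (7, 2): λ = (3·7² + 17)/(2·2) ≡ 16/4. 4⁻¹ ≡ 28 (mod 37), so λ ≡ 16·28 ≡ 4.
  x = λ² - 7 - 7 = 16 - 14 ≡ 2; y = λ·(7 - 2) - 2 ≡ 18. → (2, 18)
3A: (2, 18) + (7, 2). λ = (2 - 18)/(7 - 2) ≡ 21/5 mod 37. 5⁻¹ ≡ 15 (mod 37) since 5·15 = 75 ≡ 1, so λ ≡ 19.
  x = λ² - 2 - 7 = 361 - 9 ≡ 19; y = λ·(2 - 19) - 18 ≡ 29. → (19, 29)
3A = (19, 29).
Finally 3A + B:
(19, 29) + (31, 36). λ = (36 - 29)/(31 - 19) ≡ 7/12 mod 37. 12⁻¹ ≡ 34 (mod 37) since 12·34 = 408 ≡ 1, so λ ≡ 16.
  x = λ² - 19 - 31 = 256 - 50 ≡ 21; y = λ·(19 - 21) - 29 ≡ 13. → (21, 13)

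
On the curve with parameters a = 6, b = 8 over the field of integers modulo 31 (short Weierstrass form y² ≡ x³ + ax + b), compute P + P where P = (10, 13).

(29, 9)

tangent at (10, 13): λ = (3·10² + 6)/(2·13) ≡ 27/26. 26⁻¹ ≡ 6 (mod 31) since 26·6 = 156 ≡ 1, so λ ≡ 27·6 ≡ 7.
  x = λ² - 10 - 10 = 49 - 20 ≡ 29; y = λ·(10 - 29) - 13 ≡ 9. → (29, 9)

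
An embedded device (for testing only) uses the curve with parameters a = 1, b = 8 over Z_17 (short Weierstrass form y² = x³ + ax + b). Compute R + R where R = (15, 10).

(2, 1)

tangent at (15, 10): λ = (3·15² + 1)/(2·10) ≡ 13/3. 3⁻¹ ≡ 6 (mod 17), so λ ≡ 13·6 ≡ 10.
  x = λ² - 15 - 15 = 100 - 30 ≡ 2; y = λ·(15 - 2) - 10 ≡ 1. → (2, 1)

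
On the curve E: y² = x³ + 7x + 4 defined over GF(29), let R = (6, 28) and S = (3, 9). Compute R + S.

(15, 2)

(6, 28) + (3, 9). λ = (9 - 28)/(3 - 6) ≡ 10/26 mod 29. 26⁻¹ ≡ 19 (mod 29) since 26·19 = 494 ≡ 1, so λ ≡ 16.
  x = λ² - 6 - 3 = 256 - 9 ≡ 15; y = λ·(6 - 15) - 28 ≡ 2. → (15, 2)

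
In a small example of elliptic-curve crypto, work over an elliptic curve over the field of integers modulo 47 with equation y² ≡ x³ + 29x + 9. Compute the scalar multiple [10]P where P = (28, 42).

(18, 26)

Double-and-add on 10 = (1010)₂. Start with P = (28, 42) for the leading 1-bit.
double: tangent at (28, 42): λ = (3·28² + 29)/(2·42) ≡ 31/37. 37⁻¹ ≡ 14 (mod 47), so λ ≡ 31·14 ≡ 11.
  x = λ² - 28 - 28 = 121 - 56 ≡ 18; y = λ·(28 - 18) - 42 ≡ 21. → (18, 21)
double: tangent at (18, 21): λ = (3·18² + 29)/(2·21) ≡ 14/42. 42⁻¹ ≡ 28 (mod 47), so λ ≡ 14·28 ≡ 16.
  x = λ² - 18 - 18 = 256 - 36 ≡ 32; y = λ·(18 - 32) - 21 ≡ 37. → (32, 37)
add P: (32, 37) + (28, 42). λ = (42 - 37)/(28 - 32) ≡ 5/43 mod 47. 43⁻¹ ≡ 35 (mod 47), so λ ≡ 34.
  x = λ² - 32 - 28 = 1156 - 60 ≡ 15; y = λ·(32 - 15) - 37 ≡ 24. → (15, 24)
double: tangent at (15, 24): λ = (3·15² + 29)/(2·24) ≡ 46/1. 1⁻¹ ≡ 1 (mod 47), so λ ≡ 46·1 ≡ 46.
  x = λ² - 15 - 15 = 2116 - 30 ≡ 18; y = λ·(15 - 18) - 24 ≡ 26. → (18, 26)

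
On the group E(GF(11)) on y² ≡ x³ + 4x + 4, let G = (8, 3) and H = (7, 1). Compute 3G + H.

First 3G:
Repeated addition: build up to 3G.
2G: tangent at (8, 3): λ = (3·8² + 4)/(2·3) ≡ 9/6. 6⁻¹ ≡ 2 (mod 11), so λ ≡ 9·2 ≡ 7.
  x = λ² - 8 - 8 = 49 - 16 ≡ 0; y = λ·(8 - 0) - 3 ≡ 9. → (0, 9)
3G: (0, 9) + (8, 3). λ = (3 - 9)/(8 - 0) ≡ 5/8 mod 11. 8⁻¹ ≡ 7 (mod 11), so λ ≡ 2.
  x = λ² - 0 - 8 = 4 - 8 ≡ 7; y = λ·(0 - 7) - 9 ≡ 10. → (7, 10)
3G = (7, 10).
Finally 3G + H:
(7, 10) + (7, 1): same x and y₁ ≡ -y₂, so the sum is O.

O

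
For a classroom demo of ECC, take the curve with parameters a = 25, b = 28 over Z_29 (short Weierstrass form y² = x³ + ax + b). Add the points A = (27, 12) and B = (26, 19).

(27, 12) + (26, 19). λ = (19 - 12)/(26 - 27) ≡ 7/28 mod 29. 28⁻¹ ≡ 28 (mod 29), so λ ≡ 22.
  x = λ² - 27 - 26 = 484 - 53 ≡ 25; y = λ·(27 - 25) - 12 ≡ 3. → (25, 3)

(25, 3)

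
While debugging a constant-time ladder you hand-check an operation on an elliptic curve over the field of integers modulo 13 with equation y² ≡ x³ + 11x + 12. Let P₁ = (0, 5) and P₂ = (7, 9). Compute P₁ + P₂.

(0, 5) + (7, 9). λ = (9 - 5)/(7 - 0) ≡ 4/7 mod 13. 7⁻¹ ≡ 2 (mod 13), so λ ≡ 8.
  x = λ² - 0 - 7 = 64 - 7 ≡ 5; y = λ·(0 - 5) - 5 ≡ 7. → (5, 7)

(5, 7)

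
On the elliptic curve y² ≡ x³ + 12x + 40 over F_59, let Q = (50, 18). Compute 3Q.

(1, 42)

Repeated addition: build up to 3Q.
2Q: tangent at (50, 18): λ = (3·50² + 12)/(2·18) ≡ 19/36. 36⁻¹ ≡ 41 (mod 59) since 36·41 = 1476 ≡ 1, so λ ≡ 19·41 ≡ 12.
  x = λ² - 50 - 50 = 144 - 100 ≡ 44; y = λ·(50 - 44) - 18 ≡ 54. → (44, 54)
3Q: (44, 54) + (50, 18). λ = (18 - 54)/(50 - 44) ≡ 23/6 mod 59. 6⁻¹ ≡ 10 (mod 59), so λ ≡ 53.
  x = λ² - 44 - 50 = 2809 - 94 ≡ 1; y = λ·(44 - 1) - 54 ≡ 42. → (1, 42)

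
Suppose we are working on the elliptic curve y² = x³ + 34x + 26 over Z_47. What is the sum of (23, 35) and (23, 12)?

The two points share x = 23 and their y-coordinates satisfy 35 + 12 ≡ 0 (mod 47), so they are inverses. Their sum is O.

O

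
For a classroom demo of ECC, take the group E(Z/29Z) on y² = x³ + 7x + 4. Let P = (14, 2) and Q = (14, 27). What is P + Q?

The two points share x = 14 and their y-coordinates satisfy 2 + 27 ≡ 0 (mod 29), so they are inverses. Their sum is 𝒪.

O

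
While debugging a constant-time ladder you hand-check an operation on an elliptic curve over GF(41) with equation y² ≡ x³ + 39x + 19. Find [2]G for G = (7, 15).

(31, 33)

tangent at (7, 15): λ = (3·7² + 39)/(2·15) ≡ 22/30. 30⁻¹ ≡ 26 (mod 41), so λ ≡ 22·26 ≡ 39.
  x = λ² - 7 - 7 = 1521 - 14 ≡ 31; y = λ·(7 - 31) - 15 ≡ 33. → (31, 33)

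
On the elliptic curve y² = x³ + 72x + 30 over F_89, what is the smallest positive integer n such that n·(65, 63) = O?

2P: tangent at (65, 63): λ = (3·65² + 72)/(2·63) ≡ 20/37. 37⁻¹ ≡ 77 (mod 89), so λ ≡ 20·77 ≡ 27.
  x = λ² - 65 - 65 = 729 - 130 ≡ 65; y = λ·(65 - 65) - 63 ≡ 26. → (65, 26)
3P: (65, 26) + (65, 63): same x and y₁ ≡ -y₂, so the sum is O.
3P = O, so the order is 3.

3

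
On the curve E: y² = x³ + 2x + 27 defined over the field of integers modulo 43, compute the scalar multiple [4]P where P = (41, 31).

Double-and-add on 4 = (100)₂. Start with P = (41, 31) for the leading 1-bit.
double: tangent at (41, 31): λ = (3·41² + 2)/(2·31) ≡ 14/19. 19⁻¹ ≡ 34 (mod 43), so λ ≡ 14·34 ≡ 3.
  x = λ² - 41 - 41 = 9 - 82 ≡ 13; y = λ·(41 - 13) - 31 ≡ 10. → (13, 10)
double: tangent at (13, 10): λ = (3·13² + 2)/(2·10) ≡ 36/20. 20⁻¹ ≡ 28 (mod 43) since 20·28 = 560 ≡ 1, so λ ≡ 36·28 ≡ 19.
  x = λ² - 13 - 13 = 361 - 26 ≡ 34; y = λ·(13 - 34) - 10 ≡ 21. → (34, 21)

(34, 21)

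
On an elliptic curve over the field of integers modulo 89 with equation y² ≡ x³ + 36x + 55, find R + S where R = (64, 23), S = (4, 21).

(30, 79)

(64, 23) + (4, 21). λ = (21 - 23)/(4 - 64) ≡ 87/29 mod 89. 29⁻¹ ≡ 43 (mod 89) since 29·43 = 1247 ≡ 1, so λ ≡ 3.
  x = λ² - 64 - 4 = 9 - 68 ≡ 30; y = λ·(64 - 30) - 23 ≡ 79. → (30, 79)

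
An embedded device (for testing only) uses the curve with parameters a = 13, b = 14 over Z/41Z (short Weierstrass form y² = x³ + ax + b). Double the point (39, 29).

(9, 32)

tangent at (39, 29): λ = (3·39² + 13)/(2·29) ≡ 25/17. 17⁻¹ ≡ 29 (mod 41), so λ ≡ 25·29 ≡ 28.
  x = λ² - 39 - 39 = 784 - 78 ≡ 9; y = λ·(39 - 9) - 29 ≡ 32. → (9, 32)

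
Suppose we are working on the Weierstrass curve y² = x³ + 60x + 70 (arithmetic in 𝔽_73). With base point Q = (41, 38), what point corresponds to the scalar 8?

(28, 59)

Double-and-add on 8 = (1000)₂. Start with Q = (41, 38) for the leading 1-bit.
double: tangent at (41, 38): λ = (3·41² + 60)/(2·38) ≡ 66/3. 3⁻¹ ≡ 49 (mod 73), so λ ≡ 66·49 ≡ 22.
  x = λ² - 41 - 41 = 484 - 82 ≡ 37; y = λ·(41 - 37) - 38 ≡ 50. → (37, 50)
double: tangent at (37, 50): λ = (3·37² + 60)/(2·50) ≡ 6/27. 27⁻¹ ≡ 46 (mod 73) since 27·46 = 1242 ≡ 1, so λ ≡ 6·46 ≡ 57.
  x = λ² - 37 - 37 = 3249 - 74 ≡ 36; y = λ·(37 - 36) - 50 ≡ 7. → (36, 7)
double: tangent at (36, 7): λ = (3·36² + 60)/(2·7) ≡ 6/14. 14⁻¹ ≡ 47 (mod 73), so λ ≡ 6·47 ≡ 63.
  x = λ² - 36 - 36 = 3969 - 72 ≡ 28; y = λ·(36 - 28) - 7 ≡ 59. → (28, 59)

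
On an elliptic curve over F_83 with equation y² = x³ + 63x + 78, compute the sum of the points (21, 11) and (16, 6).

(47, 46)

(21, 11) + (16, 6). λ = (6 - 11)/(16 - 21) ≡ 78/78 mod 83. 78⁻¹ ≡ 33 (mod 83), so λ ≡ 1.
  x = λ² - 21 - 16 = 1 - 37 ≡ 47; y = λ·(21 - 47) - 11 ≡ 46. → (47, 46)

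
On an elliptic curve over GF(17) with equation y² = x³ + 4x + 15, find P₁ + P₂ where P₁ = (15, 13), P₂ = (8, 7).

(15, 13) + (8, 7). λ = (7 - 13)/(8 - 15) ≡ 11/10 mod 17. 10⁻¹ ≡ 12 (mod 17), so λ ≡ 13.
  x = λ² - 15 - 8 = 169 - 23 ≡ 10; y = λ·(15 - 10) - 13 ≡ 1. → (10, 1)

(10, 1)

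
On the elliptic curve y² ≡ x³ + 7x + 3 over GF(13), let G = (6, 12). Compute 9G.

(0, 9)

Double-and-add on 9 = (1001)₂. Start with G = (6, 12) for the leading 1-bit.
double: tangent at (6, 12): λ = (3·6² + 7)/(2·12) ≡ 11/11. 11⁻¹ ≡ 6 (mod 13), so λ ≡ 11·6 ≡ 1.
  x = λ² - 6 - 6 = 1 - 12 ≡ 2; y = λ·(6 - 2) - 12 ≡ 5. → (2, 5)
double: tangent at (2, 5): λ = (3·2² + 7)/(2·5) ≡ 6/10. 10⁻¹ ≡ 4 (mod 13), so λ ≡ 6·4 ≡ 11.
  x = λ² - 2 - 2 = 121 - 4 ≡ 0; y = λ·(2 - 0) - 5 ≡ 4. → (0, 4)
double: tangent at (0, 4): λ = (3·0² + 7)/(2·4) ≡ 7/8. 8⁻¹ ≡ 5 (mod 13), so λ ≡ 7·5 ≡ 9.
  x = λ² - 0 - 0 = 81 - 0 ≡ 3; y = λ·(0 - 3) - 4 ≡ 8. → (3, 8)
add G: (3, 8) + (6, 12). λ = (12 - 8)/(6 - 3) ≡ 4/3 mod 13. 3⁻¹ ≡ 9 (mod 13), so λ ≡ 10.
  x = λ² - 3 - 6 = 100 - 9 ≡ 0; y = λ·(3 - 0) - 8 ≡ 9. → (0, 9)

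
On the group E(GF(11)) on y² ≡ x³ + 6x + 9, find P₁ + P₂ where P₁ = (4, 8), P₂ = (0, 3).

(1, 4)

(4, 8) + (0, 3). λ = (3 - 8)/(0 - 4) ≡ 6/7 mod 11. 7⁻¹ ≡ 8 (mod 11), so λ ≡ 4.
  x = λ² - 4 - 0 = 16 - 4 ≡ 1; y = λ·(4 - 1) - 8 ≡ 4. → (1, 4)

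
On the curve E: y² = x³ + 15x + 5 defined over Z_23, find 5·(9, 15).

(8, 4)

Write G = (9, 15).
Double-and-add on 5 = (101)₂. Start with G = (9, 15) for the leading 1-bit.
double: tangent at (9, 15): λ = (3·9² + 15)/(2·15) ≡ 5/7. 7⁻¹ ≡ 10 (mod 23) since 7·10 = 70 ≡ 1, so λ ≡ 5·10 ≡ 4.
  x = λ² - 9 - 9 = 16 - 18 ≡ 21; y = λ·(9 - 21) - 15 ≡ 6. → (21, 6)
double: tangent at (21, 6): λ = (3·21² + 15)/(2·6) ≡ 4/12. 12⁻¹ ≡ 2 (mod 23), so λ ≡ 4·2 ≡ 8.
  x = λ² - 21 - 21 = 64 - 42 ≡ 22; y = λ·(21 - 22) - 6 ≡ 9. → (22, 9)
add G: (22, 9) + (9, 15). λ = (15 - 9)/(9 - 22) ≡ 6/10 mod 23. 10⁻¹ ≡ 7 (mod 23) since 10·7 = 70 ≡ 1, so λ ≡ 19.
  x = λ² - 22 - 9 = 361 - 31 ≡ 8; y = λ·(22 - 8) - 9 ≡ 4. → (8, 4)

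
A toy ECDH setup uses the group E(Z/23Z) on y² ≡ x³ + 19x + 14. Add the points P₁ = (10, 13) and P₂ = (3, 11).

(10, 13) + (3, 11). λ = (11 - 13)/(3 - 10) ≡ 21/16 mod 23. 16⁻¹ ≡ 13 (mod 23) since 16·13 = 208 ≡ 1, so λ ≡ 20.
  x = λ² - 10 - 3 = 400 - 13 ≡ 19; y = λ·(10 - 19) - 13 ≡ 14. → (19, 14)

(19, 14)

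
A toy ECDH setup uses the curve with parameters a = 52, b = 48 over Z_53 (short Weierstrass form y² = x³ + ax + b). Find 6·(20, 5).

(29, 9)

Write G = (20, 5).
Repeated addition: build up to 6G.
2G: tangent at (20, 5): λ = (3·20² + 52)/(2·5) ≡ 33/10. 10⁻¹ ≡ 16 (mod 53), so λ ≡ 33·16 ≡ 51.
  x = λ² - 20 - 20 = 2601 - 40 ≡ 17; y = λ·(20 - 17) - 5 ≡ 42. → (17, 42)
3G: (17, 42) + (20, 5). λ = (5 - 42)/(20 - 17) ≡ 16/3 mod 53. 3⁻¹ ≡ 18 (mod 53), so λ ≡ 23.
  x = λ² - 17 - 20 = 529 - 37 ≡ 15; y = λ·(17 - 15) - 42 ≡ 4. → (15, 4)
4G: (15, 4) + (20, 5). λ = (5 - 4)/(20 - 15) ≡ 1/5 mod 53. 5⁻¹ ≡ 32 (mod 53), so λ ≡ 32.
  x = λ² - 15 - 20 = 1024 - 35 ≡ 35; y = λ·(15 - 35) - 4 ≡ 45. → (35, 45)
5G: (35, 45) + (20, 5). λ = (5 - 45)/(20 - 35) ≡ 13/38 mod 53. 38⁻¹ ≡ 7 (mod 53), so λ ≡ 38.
  x = λ² - 35 - 20 = 1444 - 55 ≡ 11; y = λ·(35 - 11) - 45 ≡ 19. → (11, 19)
6G: (11, 19) + (20, 5). λ = (5 - 19)/(20 - 11) ≡ 39/9 mod 53. 9⁻¹ ≡ 6 (mod 53) since 9·6 = 54 ≡ 1, so λ ≡ 22.
  x = λ² - 11 - 20 = 484 - 31 ≡ 29; y = λ·(11 - 29) - 19 ≡ 9. → (29, 9)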